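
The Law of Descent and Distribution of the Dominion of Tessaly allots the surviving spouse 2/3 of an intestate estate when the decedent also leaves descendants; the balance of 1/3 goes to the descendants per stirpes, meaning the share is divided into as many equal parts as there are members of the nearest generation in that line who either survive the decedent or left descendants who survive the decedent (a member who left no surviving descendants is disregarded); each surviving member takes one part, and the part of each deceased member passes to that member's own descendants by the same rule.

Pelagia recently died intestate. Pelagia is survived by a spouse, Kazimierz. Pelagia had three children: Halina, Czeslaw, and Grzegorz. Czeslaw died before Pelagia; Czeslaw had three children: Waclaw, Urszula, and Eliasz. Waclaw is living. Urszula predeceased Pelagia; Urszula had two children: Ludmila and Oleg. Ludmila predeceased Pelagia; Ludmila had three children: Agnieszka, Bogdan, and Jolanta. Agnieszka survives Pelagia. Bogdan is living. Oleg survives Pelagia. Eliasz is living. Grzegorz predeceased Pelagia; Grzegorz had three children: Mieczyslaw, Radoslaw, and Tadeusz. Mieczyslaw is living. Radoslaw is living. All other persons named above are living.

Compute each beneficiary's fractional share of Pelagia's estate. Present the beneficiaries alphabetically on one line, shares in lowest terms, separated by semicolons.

Kazimierz, as surviving spouse, takes 2/3.
The remaining 1/3 passes to Pelagia's descendants per stirpes.
The 1/3 is divided into 3 equal shares of 1/9 among Halina, Czeslaw, Grzegorz.
Halina is living and takes 1/9.
Czeslaw predeceased; the 1/9 allotted to Czeslaw's branch passes to Czeslaw's issue by representation.
The 1/9 is divided into 3 equal shares of 1/27 among Waclaw, Urszula, Eliasz.
Waclaw is living and takes 1/27.
Urszula predeceased; the 1/27 allotted to Urszula's branch passes to Urszula's issue by representation.
The 1/27 is divided into 2 equal shares of 1/54 among Ludmila, Oleg.
Ludmila predeceased; the 1/54 allotted to Ludmila's branch passes to Ludmila's issue by representation.
The 1/54 is divided into 3 equal shares of 1/162 among Agnieszka, Bogdan, Jolanta.
Agnieszka is living and takes 1/162.
Bogdan is living and takes 1/162.
Jolanta is living and takes 1/162.
Oleg is living and takes 1/54.
Eliasz is living and takes 1/27.
Grzegorz predeceased; the 1/9 allotted to Grzegorz's branch passes to Grzegorz's issue by representation.
The 1/9 is divided into 3 equal shares of 1/27 among Mieczyslaw, Radoslaw, Tadeusz.
Mieczyslaw is living and takes 1/27.
Radoslaw is living and takes 1/27.
Tadeusz is living and takes 1/27.

Agnieszka 1/162; Bogdan 1/162; Eliasz 1/27; Halina 1/9; Jolanta 1/162; Kazimierz 2/3; Mieczyslaw 1/27; Oleg 1/54; Radoslaw 1/27; Tadeusz 1/27; Waclaw 1/27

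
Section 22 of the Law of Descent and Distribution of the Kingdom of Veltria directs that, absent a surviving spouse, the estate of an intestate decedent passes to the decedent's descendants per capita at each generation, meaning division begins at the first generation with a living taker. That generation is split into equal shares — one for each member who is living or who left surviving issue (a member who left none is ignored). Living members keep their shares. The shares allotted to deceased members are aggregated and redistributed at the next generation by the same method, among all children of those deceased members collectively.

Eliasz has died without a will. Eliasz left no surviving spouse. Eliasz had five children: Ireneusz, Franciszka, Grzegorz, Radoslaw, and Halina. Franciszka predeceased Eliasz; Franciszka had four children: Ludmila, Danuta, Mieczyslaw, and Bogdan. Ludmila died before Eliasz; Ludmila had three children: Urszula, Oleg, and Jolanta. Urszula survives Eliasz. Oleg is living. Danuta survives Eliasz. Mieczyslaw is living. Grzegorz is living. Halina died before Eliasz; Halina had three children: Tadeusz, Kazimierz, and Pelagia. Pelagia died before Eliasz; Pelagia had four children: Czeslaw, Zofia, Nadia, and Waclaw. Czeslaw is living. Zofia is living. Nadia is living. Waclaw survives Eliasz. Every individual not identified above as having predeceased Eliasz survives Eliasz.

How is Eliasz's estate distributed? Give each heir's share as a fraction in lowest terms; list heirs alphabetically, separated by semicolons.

Bogdan 2/35; Czeslaw 4/245; Danuta 2/35; Grzegorz 1/5; Ireneusz 1/5; Jolanta 4/245; Kazimierz 2/35; Mieczyslaw 2/35; Nadia 4/245; Oleg 4/245; Radoslaw 1/5; Tadeusz 2/35; Urszula 4/245; Waclaw 4/245; Zofia 4/245

There is no surviving spouse, so the entire estate passes to Eliasz's descendants per capita at each generation.
At generation 1 (Ireneusz, Franciszka, Grzegorz, Radoslaw, Halina) there are 5 shares of (1)/5 = 1/5 each.
Living: Ireneusz, Grzegorz, and Radoslaw — each takes 1/5.
Deceased: Franciszka and Halina. Their combined 2/5 is pooled and carried to generation 2.
At generation 2 (Ludmila, Danuta, Mieczyslaw, Bogdan, Tadeusz, Kazimierz, Pelagia) there are 7 shares of (2/5)/7 = 2/35 each.
Living: Danuta, Mieczyslaw, Bogdan, Tadeusz, and Kazimierz — each takes 2/35.
Deceased: Ludmila and Pelagia. Their combined 4/35 is pooled and carried to generation 3.
At generation 3 (Urszula, Oleg, Jolanta, Czeslaw, Zofia, Nadia, Waclaw) there are 7 shares of (4/35)/7 = 4/245 each.
Living: Urszula, Oleg, Jolanta, Czeslaw, Zofia, Nadia, and Waclaw — each takes 4/245.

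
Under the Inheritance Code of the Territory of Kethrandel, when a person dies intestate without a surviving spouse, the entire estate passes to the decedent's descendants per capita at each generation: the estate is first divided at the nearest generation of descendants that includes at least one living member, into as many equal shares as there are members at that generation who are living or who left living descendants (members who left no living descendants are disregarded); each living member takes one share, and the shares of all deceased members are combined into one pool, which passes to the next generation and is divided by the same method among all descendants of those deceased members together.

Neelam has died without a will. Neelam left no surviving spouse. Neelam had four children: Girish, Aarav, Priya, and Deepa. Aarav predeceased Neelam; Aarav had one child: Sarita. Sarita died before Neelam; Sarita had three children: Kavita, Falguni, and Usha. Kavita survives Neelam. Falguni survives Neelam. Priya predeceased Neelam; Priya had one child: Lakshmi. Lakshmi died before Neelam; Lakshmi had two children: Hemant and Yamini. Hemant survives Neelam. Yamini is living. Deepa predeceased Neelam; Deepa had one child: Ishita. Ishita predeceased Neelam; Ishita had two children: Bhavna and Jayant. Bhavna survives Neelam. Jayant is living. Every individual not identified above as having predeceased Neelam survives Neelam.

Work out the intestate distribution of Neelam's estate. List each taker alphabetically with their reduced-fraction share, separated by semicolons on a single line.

There is no surviving spouse, so the entire estate passes to Neelam's descendants per capita at each generation.
At generation 1 (Girish, Aarav, Priya, Deepa) there are 4 shares of (1)/4 = 1/4 each.
Living: Girish — each takes 1/4.
Deceased: Aarav, Priya, and Deepa. Their combined 3/4 is pooled and carried to generation 2.
At generation 2 (Sarita, Lakshmi, Ishita) there are 3 shares of (3/4)/3 = 1/4 each.
Deceased: Sarita, Lakshmi, and Ishita. Their combined 3/4 is pooled and carried to generation 3.
At generation 3 (Kavita, Falguni, Usha, Hemant, Yamini, Bhavna, Jayant) there are 7 shares of (3/4)/7 = 3/28 each.
Living: Kavita, Falguni, Usha, Hemant, Yamini, Bhavna, and Jayant — each takes 3/28.

Bhavna 3/28; Falguni 3/28; Girish 1/4; Hemant 3/28; Jayant 3/28; Kavita 3/28; Usha 3/28; Yamini 3/28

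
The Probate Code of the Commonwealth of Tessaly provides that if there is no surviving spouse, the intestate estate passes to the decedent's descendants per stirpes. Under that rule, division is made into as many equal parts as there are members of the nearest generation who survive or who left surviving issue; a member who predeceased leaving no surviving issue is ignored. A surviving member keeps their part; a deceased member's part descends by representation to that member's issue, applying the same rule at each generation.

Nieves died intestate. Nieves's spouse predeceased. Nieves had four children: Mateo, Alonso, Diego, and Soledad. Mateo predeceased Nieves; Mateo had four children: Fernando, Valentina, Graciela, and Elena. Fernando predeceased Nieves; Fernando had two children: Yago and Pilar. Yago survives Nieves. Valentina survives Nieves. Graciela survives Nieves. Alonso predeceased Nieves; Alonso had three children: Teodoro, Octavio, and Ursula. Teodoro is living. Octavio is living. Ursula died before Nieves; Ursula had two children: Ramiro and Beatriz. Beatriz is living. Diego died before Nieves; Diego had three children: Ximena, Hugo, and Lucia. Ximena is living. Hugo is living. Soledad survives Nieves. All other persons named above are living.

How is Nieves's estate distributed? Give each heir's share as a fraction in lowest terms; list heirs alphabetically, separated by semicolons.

Beatriz 1/24; Elena 1/16; Graciela 1/16; Hugo 1/12; Lucia 1/12; Octavio 1/12; Pilar 1/32; Ramiro 1/24; Soledad 1/4; Teodoro 1/12; Valentina 1/16; Ximena 1/12; Yago 1/32

There is no surviving spouse, so the entire estate passes to Nieves's descendants per stirpes.
The estate is divided into 4 equal shares of 1/4 among Mateo, Alonso, Diego, Soledad.
Mateo predeceased; the 1/4 allotted to Mateo's branch passes to Mateo's issue by representation.
The 1/4 is divided into 4 equal shares of 1/16 among Fernando, Valentina, Graciela, Elena.
Fernando predeceased; the 1/16 allotted to Fernando's branch passes to Fernando's issue by representation.
The 1/16 is divided into 2 equal shares of 1/32 among Yago, Pilar.
Yago is living and takes 1/32.
Pilar is living and takes 1/32.
Valentina is living and takes 1/16.
Graciela is living and takes 1/16.
Elena is living and takes 1/16.
Alonso predeceased; the 1/4 allotted to Alonso's branch passes to Alonso's issue by representation.
The 1/4 is divided into 3 equal shares of 1/12 among Teodoro, Octavio, Ursula.
Teodoro is living and takes 1/12.
Octavio is living and takes 1/12.
Ursula predeceased; the 1/12 allotted to Ursula's branch passes to Ursula's issue by representation.
The 1/12 is divided into 2 equal shares of 1/24 among Ramiro, Beatriz.
Ramiro is living and takes 1/24.
Beatriz is living and takes 1/24.
Diego predeceased; the 1/4 allotted to Diego's branch passes to Diego's issue by representation.
The 1/4 is divided into 3 equal shares of 1/12 among Ximena, Hugo, Lucia.
Ximena is living and takes 1/12.
Hugo is living and takes 1/12.
Lucia is living and takes 1/12.
Soledad is living and takes 1/4.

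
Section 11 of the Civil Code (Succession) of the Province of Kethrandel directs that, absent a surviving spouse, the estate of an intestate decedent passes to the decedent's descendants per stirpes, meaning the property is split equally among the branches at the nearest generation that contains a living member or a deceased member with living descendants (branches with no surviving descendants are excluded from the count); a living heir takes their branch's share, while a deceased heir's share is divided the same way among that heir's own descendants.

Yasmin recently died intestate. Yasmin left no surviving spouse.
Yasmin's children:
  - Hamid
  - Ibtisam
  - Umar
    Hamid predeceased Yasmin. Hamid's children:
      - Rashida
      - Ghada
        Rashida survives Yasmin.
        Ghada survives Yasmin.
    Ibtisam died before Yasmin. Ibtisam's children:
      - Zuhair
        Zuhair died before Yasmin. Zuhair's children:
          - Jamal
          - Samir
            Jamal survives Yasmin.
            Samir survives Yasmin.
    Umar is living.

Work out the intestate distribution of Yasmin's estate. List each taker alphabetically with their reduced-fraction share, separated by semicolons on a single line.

There is no surviving spouse, so the entire estate passes to Yasmin's descendants per stirpes.
The estate is divided into 3 equal shares of 1/3 among Hamid, Ibtisam, Umar.
Hamid predeceased; the 1/3 allotted to Hamid's branch passes to Hamid's issue by representation.
The 1/3 is divided into 2 equal shares of 1/6 among Rashida, Ghada.
Rashida is living and takes 1/6.
Ghada is living and takes 1/6.
Ibtisam predeceased; the 1/3 allotted to Ibtisam's branch passes to Ibtisam's issue by representation.
Zuhair's line is the sole branch at this level, so the full 1/3 passes to Zuhair's issue by representation.
The 1/3 is divided into 2 equal shares of 1/6 among Jamal, Samir.
Jamal is living and takes 1/6.
Samir is living and takes 1/6.
Umar is living and takes 1/3.

Ghada 1/6; Jamal 1/6; Rashida 1/6; Samir 1/6; Umar 1/3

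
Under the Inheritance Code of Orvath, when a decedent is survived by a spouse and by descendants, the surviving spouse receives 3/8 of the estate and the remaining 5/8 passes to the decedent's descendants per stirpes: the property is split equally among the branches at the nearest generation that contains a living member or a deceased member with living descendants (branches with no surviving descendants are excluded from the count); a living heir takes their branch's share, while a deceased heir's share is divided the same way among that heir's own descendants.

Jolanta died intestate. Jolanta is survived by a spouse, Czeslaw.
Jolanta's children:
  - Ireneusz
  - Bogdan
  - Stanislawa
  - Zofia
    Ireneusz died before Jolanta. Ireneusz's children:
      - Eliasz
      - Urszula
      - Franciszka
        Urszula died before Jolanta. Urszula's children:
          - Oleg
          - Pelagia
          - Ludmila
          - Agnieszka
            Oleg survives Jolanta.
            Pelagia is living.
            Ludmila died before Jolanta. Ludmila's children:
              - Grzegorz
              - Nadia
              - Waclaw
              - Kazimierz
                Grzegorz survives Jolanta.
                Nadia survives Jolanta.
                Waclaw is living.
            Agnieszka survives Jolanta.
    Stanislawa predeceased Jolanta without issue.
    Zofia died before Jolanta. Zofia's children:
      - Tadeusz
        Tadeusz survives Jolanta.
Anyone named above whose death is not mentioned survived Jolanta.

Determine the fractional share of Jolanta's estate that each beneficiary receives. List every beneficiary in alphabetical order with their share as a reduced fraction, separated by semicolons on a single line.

Agnieszka 5/288; Bogdan 5/24; Czeslaw 3/8; Eliasz 5/72; Franciszka 5/72; Grzegorz 5/1152; Kazimierz 5/1152; Nadia 5/1152; Oleg 5/288; Pelagia 5/288; Tadeusz 5/24; Waclaw 5/1152

Czeslaw, as surviving spouse, takes 3/8.
The remaining 5/8 passes to Jolanta's descendants per stirpes.
Stanislawa left no surviving issue, so that branch lapses and is disregarded.
The 5/8 is divided into 3 equal shares of 5/24 among Ireneusz, Bogdan, Zofia.
Ireneusz predeceased; the 5/24 allotted to Ireneusz's branch passes to Ireneusz's issue by representation.
The 5/24 is divided into 3 equal shares of 5/72 among Eliasz, Urszula, Franciszka.
Eliasz is living and takes 5/72.
Urszula predeceased; the 5/72 allotted to Urszula's branch passes to Urszula's issue by representation.
The 5/72 is divided into 4 equal shares of 5/288 among Oleg, Pelagia, Ludmila, Agnieszka.
Oleg is living and takes 5/288.
Pelagia is living and takes 5/288.
Ludmila predeceased; the 5/288 allotted to Ludmila's branch passes to Ludmila's issue by representation.
The 5/288 is divided into 4 equal shares of 5/1152 among Grzegorz, Nadia, Waclaw, Kazimierz.
Grzegorz is living and takes 5/1152.
Nadia is living and takes 5/1152.
Waclaw is living and takes 5/1152.
Kazimierz is living and takes 5/1152.
Agnieszka is living and takes 5/288.
Franciszka is living and takes 5/72.
Bogdan is living and takes 5/24.
Zofia predeceased; the 5/24 allotted to Zofia's branch passes to Zofia's issue by representation.
Tadeusz is the sole taker at this level and receives the full 5/24.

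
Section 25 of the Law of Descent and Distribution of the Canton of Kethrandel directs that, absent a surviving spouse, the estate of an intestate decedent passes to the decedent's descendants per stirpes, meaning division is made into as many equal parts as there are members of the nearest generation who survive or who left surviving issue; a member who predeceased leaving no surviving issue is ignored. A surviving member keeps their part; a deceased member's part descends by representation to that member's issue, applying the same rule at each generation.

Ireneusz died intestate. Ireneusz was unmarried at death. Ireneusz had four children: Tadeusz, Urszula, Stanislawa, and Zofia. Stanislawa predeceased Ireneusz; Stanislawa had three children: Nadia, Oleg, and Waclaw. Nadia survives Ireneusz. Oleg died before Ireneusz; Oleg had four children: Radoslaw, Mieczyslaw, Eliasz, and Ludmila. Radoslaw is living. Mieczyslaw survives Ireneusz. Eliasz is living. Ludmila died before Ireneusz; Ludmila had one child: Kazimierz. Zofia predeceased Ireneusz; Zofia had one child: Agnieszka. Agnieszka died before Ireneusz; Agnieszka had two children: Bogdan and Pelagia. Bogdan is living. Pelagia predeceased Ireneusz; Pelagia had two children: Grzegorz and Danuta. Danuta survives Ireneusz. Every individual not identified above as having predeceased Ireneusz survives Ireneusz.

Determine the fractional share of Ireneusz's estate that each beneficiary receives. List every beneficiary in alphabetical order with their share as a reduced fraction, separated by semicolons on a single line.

Bogdan 1/8; Danuta 1/16; Eliasz 1/48; Grzegorz 1/16; Kazimierz 1/48; Mieczyslaw 1/48; Nadia 1/12; Radoslaw 1/48; Tadeusz 1/4; Urszula 1/4; Waclaw 1/12

There is no surviving spouse, so the entire estate passes to Ireneusz's descendants per stirpes.
The estate is divided into 4 equal shares of 1/4 among Tadeusz, Urszula, Stanislawa, Zofia.
Tadeusz is living and takes 1/4.
Urszula is living and takes 1/4.
Stanislawa predeceased; the 1/4 allotted to Stanislawa's branch passes to Stanislawa's issue by representation.
The 1/4 is divided into 3 equal shares of 1/12 among Nadia, Oleg, Waclaw.
Nadia is living and takes 1/12.
Oleg predeceased; the 1/12 allotted to Oleg's branch passes to Oleg's issue by representation.
The 1/12 is divided into 4 equal shares of 1/48 among Radoslaw, Mieczyslaw, Eliasz, Ludmila.
Radoslaw is living and takes 1/48.
Mieczyslaw is living and takes 1/48.
Eliasz is living and takes 1/48.
Ludmila predeceased; the 1/48 allotted to Ludmila's branch passes to Ludmila's issue by representation.
Kazimierz is the sole taker at this level and receives the full 1/48.
Waclaw is living and takes 1/12.
Zofia predeceased; the 1/4 allotted to Zofia's branch passes to Zofia's issue by representation.
Agnieszka's line is the sole branch at this level, so the full 1/4 passes to Agnieszka's issue by representation.
The 1/4 is divided into 2 equal shares of 1/8 among Bogdan, Pelagia.
Bogdan is living and takes 1/8.
Pelagia predeceased; the 1/8 allotted to Pelagia's branch passes to Pelagia's issue by representation.
The 1/8 is divided into 2 equal shares of 1/16 among Grzegorz, Danuta.
Grzegorz is living and takes 1/16.
Danuta is living and takes 1/16.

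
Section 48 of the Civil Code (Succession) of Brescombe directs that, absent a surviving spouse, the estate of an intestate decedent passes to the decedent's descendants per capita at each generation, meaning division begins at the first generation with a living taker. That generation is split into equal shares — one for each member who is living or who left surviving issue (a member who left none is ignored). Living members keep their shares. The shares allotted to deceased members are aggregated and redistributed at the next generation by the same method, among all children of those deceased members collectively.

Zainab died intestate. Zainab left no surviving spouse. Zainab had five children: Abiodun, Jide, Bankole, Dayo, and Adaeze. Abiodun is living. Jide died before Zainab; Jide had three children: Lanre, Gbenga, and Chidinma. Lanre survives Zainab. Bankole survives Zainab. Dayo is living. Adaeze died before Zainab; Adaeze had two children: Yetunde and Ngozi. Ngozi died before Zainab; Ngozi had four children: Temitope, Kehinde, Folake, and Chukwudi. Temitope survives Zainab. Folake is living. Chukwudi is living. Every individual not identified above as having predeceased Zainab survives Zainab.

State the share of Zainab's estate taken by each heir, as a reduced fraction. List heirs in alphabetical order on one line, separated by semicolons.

There is no surviving spouse, so the entire estate passes to Zainab's descendants per capita at each generation.
At generation 1 (Abiodun, Jide, Bankole, Dayo, Adaeze) there are 5 shares of (1)/5 = 1/5 each.
Living: Abiodun, Bankole, and Dayo — each takes 1/5.
Deceased: Jide and Adaeze. Their combined 2/5 is pooled and carried to generation 2.
At generation 2 (Lanre, Gbenga, Chidinma, Yetunde, Ngozi) there are 5 shares of (2/5)/5 = 2/25 each.
Living: Lanre, Gbenga, Chidinma, and Yetunde — each takes 2/25.
Deceased: Ngozi. That 2/25 share is carried to generation 3.
At generation 3 (Temitope, Kehinde, Folake, Chukwudi) there are 4 shares of (2/25)/4 = 1/50 each.
Living: Temitope, Kehinde, Folake, and Chukwudi — each takes 1/50.

Abiodun 1/5; Bankole 1/5; Chidinma 2/25; Chukwudi 1/50; Dayo 1/5; Folake 1/50; Gbenga 2/25; Kehinde 1/50; Lanre 2/25; Temitope 1/50; Yetunde 2/25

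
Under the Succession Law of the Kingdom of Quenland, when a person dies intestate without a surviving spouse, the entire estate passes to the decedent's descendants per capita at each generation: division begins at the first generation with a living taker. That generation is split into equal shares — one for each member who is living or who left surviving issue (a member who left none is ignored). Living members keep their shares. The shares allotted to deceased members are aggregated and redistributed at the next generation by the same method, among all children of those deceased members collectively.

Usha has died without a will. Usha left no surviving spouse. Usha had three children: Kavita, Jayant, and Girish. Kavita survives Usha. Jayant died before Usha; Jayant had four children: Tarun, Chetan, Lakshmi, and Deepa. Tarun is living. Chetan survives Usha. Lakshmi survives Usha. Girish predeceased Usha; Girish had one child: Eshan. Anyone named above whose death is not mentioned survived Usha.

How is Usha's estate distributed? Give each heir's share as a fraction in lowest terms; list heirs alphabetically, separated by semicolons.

There is no surviving spouse, so the entire estate passes to Usha's descendants per capita at each generation.
At generation 1 (Kavita, Jayant, Girish) there are 3 shares of (1)/3 = 1/3 each.
Living: Kavita — each takes 1/3.
Deceased: Jayant and Girish. Their combined 2/3 is pooled and carried to generation 2.
At generation 2 (Tarun, Chetan, Lakshmi, Deepa, Eshan) there are 5 shares of (2/3)/5 = 2/15 each.
Living: Tarun, Chetan, Lakshmi, Deepa, and Eshan — each takes 2/15.

Chetan 2/15; Deepa 2/15; Eshan 2/15; Kavita 1/3; Lakshmi 2/15; Tarun 2/15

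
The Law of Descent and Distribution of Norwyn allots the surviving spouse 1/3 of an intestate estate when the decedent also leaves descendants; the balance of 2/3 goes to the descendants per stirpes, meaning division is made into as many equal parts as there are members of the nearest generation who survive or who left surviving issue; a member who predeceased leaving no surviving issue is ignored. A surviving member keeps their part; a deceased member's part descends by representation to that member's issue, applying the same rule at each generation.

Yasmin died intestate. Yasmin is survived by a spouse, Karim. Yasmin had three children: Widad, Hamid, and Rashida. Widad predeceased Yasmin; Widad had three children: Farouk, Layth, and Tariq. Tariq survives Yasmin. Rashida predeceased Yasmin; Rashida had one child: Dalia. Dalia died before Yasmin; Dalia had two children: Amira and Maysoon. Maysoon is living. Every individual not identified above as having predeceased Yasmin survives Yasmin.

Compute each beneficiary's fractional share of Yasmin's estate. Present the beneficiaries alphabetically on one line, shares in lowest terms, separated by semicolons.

Amira 1/9; Farouk 2/27; Hamid 2/9; Karim 1/3; Layth 2/27; Maysoon 1/9; Tariq 2/27

Karim, as surviving spouse, takes 1/3.
The remaining 2/3 passes to Yasmin's descendants per stirpes.
The 2/3 is divided into 3 equal shares of 2/9 among Widad, Hamid, Rashida.
Widad predeceased; the 2/9 allotted to Widad's branch passes to Widad's issue by representation.
The 2/9 is divided into 3 equal shares of 2/27 among Farouk, Layth, Tariq.
Farouk is living and takes 2/27.
Layth is living and takes 2/27.
Tariq is living and takes 2/27.
Hamid is living and takes 2/9.
Rashida predeceased; the 2/9 allotted to Rashida's branch passes to Rashida's issue by representation.
Dalia's line is the sole branch at this level, so the full 2/9 passes to Dalia's issue by representation.
The 2/9 is divided into 2 equal shares of 1/9 among Amira, Maysoon.
Amira is living and takes 1/9.
Maysoon is living and takes 1/9.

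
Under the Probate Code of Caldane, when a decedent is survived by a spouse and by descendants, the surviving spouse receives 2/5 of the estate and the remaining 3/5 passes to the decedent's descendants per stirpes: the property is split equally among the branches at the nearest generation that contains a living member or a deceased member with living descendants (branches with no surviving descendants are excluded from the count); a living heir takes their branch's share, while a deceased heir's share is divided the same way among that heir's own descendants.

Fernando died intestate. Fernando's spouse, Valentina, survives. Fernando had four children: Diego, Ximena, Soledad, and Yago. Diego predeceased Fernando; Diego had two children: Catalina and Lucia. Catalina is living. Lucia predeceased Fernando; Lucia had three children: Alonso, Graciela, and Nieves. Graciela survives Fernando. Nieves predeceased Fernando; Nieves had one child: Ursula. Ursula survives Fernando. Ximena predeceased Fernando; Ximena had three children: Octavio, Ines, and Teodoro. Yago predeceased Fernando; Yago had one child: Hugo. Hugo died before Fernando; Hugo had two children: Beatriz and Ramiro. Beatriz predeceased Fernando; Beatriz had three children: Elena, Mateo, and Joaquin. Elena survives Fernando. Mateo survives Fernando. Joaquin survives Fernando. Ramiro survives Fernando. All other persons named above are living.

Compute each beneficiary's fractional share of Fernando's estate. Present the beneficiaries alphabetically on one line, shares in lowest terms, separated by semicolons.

Alonso 1/40; Catalina 3/40; Elena 1/40; Graciela 1/40; Ines 1/20; Joaquin 1/40; Mateo 1/40; Octavio 1/20; Ramiro 3/40; Soledad 3/20; Teodoro 1/20; Ursula 1/40; Valentina 2/5

Valentina, as surviving spouse, takes 2/5.
The remaining 3/5 passes to Fernando's descendants per stirpes.
The 3/5 is divided into 4 equal shares of 3/20 among Diego, Ximena, Soledad, Yago.
Diego predeceased; the 3/20 allotted to Diego's branch passes to Diego's issue by representation.
The 3/20 is divided into 2 equal shares of 3/40 among Catalina, Lucia.
Catalina is living and takes 3/40.
Lucia predeceased; the 3/40 allotted to Lucia's branch passes to Lucia's issue by representation.
The 3/40 is divided into 3 equal shares of 1/40 among Alonso, Graciela, Nieves.
Alonso is living and takes 1/40.
Graciela is living and takes 1/40.
Nieves predeceased; the 1/40 allotted to Nieves's branch passes to Nieves's issue by representation.
Ursula is the sole taker at this level and receives the full 1/40.
Ximena predeceased; the 3/20 allotted to Ximena's branch passes to Ximena's issue by representation.
The 3/20 is divided into 3 equal shares of 1/20 among Octavio, Ines, Teodoro.
Octavio is living and takes 1/20.
Ines is living and takes 1/20.
Teodoro is living and takes 1/20.
Soledad is living and takes 3/20.
Yago predeceased; the 3/20 allotted to Yago's branch passes to Yago's issue by representation.
Hugo's line is the sole branch at this level, so the full 3/20 passes to Hugo's issue by representation.
The 3/20 is divided into 2 equal shares of 3/40 among Beatriz, Ramiro.
Beatriz predeceased; the 3/40 allotted to Beatriz's branch passes to Beatriz's issue by representation.
The 3/40 is divided into 3 equal shares of 1/40 among Elena, Mateo, Joaquin.
Elena is living and takes 1/40.
Mateo is living and takes 1/40.
Joaquin is living and takes 1/40.
Ramiro is living and takes 3/40.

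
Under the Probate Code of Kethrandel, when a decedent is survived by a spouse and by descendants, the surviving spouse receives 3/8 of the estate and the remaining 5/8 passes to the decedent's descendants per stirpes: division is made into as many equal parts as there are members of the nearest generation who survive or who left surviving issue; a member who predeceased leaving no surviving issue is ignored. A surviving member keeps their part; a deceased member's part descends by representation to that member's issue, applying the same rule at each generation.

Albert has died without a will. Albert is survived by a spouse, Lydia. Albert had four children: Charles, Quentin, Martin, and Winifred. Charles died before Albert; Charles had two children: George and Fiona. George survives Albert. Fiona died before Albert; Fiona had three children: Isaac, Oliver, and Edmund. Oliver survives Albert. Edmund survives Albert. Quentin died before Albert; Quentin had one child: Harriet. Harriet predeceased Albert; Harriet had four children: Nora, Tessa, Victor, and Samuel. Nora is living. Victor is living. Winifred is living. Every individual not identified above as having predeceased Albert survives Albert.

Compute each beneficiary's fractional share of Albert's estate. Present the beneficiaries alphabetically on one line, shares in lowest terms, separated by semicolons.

Edmund 5/192; George 5/64; Isaac 5/192; Lydia 3/8; Martin 5/32; Nora 5/128; Oliver 5/192; Samuel 5/128; Tessa 5/128; Victor 5/128; Winifred 5/32

Lydia, as surviving spouse, takes 3/8.
The remaining 5/8 passes to Albert's descendants per stirpes.
The 5/8 is divided into 4 equal shares of 5/32 among Charles, Quentin, Martin, Winifred.
Charles predeceased; the 5/32 allotted to Charles's branch passes to Charles's issue by representation.
The 5/32 is divided into 2 equal shares of 5/64 among George, Fiona.
George is living and takes 5/64.
Fiona predeceased; the 5/64 allotted to Fiona's branch passes to Fiona's issue by representation.
The 5/64 is divided into 3 equal shares of 5/192 among Isaac, Oliver, Edmund.
Isaac is living and takes 5/192.
Oliver is living and takes 5/192.
Edmund is living and takes 5/192.
Quentin predeceased; the 5/32 allotted to Quentin's branch passes to Quentin's issue by representation.
Harriet's line is the sole branch at this level, so the full 5/32 passes to Harriet's issue by representation.
The 5/32 is divided into 4 equal shares of 5/128 among Nora, Tessa, Victor, Samuel.
Nora is living and takes 5/128.
Tessa is living and takes 5/128.
Victor is living and takes 5/128.
Samuel is living and takes 5/128.
Martin is living and takes 5/32.
Winifred is living and takes 5/32.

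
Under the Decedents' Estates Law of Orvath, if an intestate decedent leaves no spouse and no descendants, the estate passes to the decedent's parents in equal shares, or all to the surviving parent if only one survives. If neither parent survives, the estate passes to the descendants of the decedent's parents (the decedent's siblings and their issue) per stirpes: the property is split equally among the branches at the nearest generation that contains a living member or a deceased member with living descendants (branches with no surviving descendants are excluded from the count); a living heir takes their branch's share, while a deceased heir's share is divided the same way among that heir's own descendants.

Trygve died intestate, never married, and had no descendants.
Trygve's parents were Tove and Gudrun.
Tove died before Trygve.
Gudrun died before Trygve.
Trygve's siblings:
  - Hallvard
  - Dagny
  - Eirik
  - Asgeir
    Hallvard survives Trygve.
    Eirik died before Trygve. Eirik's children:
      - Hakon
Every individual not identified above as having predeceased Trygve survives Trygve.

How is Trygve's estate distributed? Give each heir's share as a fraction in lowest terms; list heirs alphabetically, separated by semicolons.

Neither parent survives and there are no descendants, so the estate passes to Trygve's siblings and their issue per stirpes.
The estate is divided into 4 equal shares of 1/4 among Hallvard, Dagny, Eirik, Asgeir.
Hallvard is living and takes 1/4.
Dagny is living and takes 1/4.
Eirik predeceased; the 1/4 allotted to Eirik's branch passes to Eirik's issue by representation.
Hakon is the sole taker at this level and receives the full 1/4.
Asgeir is living and takes 1/4.

Asgeir 1/4; Dagny 1/4; Hakon 1/4; Hallvard 1/4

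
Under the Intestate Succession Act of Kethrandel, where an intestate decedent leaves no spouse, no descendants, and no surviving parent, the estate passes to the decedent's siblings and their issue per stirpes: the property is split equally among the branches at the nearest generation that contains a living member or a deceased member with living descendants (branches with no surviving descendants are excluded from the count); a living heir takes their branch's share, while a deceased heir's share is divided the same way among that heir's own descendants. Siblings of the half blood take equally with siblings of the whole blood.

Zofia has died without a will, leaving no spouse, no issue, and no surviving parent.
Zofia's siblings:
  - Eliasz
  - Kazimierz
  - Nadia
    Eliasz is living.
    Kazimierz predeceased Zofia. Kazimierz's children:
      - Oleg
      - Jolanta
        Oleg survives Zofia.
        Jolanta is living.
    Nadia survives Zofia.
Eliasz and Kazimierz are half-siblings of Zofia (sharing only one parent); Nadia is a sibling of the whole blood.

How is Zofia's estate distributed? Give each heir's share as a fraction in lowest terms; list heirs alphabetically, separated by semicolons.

No spouse, descendants, or parent survives, so the estate passes to Zofia's siblings per stirpes.
Half-blood and whole-blood siblings take equally under the stated rule.
The estate is divided into 3 equal shares of 1/3 among Eliasz, Kazimierz, Nadia.
Eliasz is living and takes 1/3.
Kazimierz predeceased; the 1/3 allotted to Kazimierz's branch passes to Kazimierz's issue by representation.
The 1/3 is divided into 2 equal shares of 1/6 among Oleg, Jolanta.
Oleg is living and takes 1/6.
Jolanta is living and takes 1/6.
Nadia is living and takes 1/3.

Eliasz 1/3; Jolanta 1/6; Nadia 1/3; Oleg 1/6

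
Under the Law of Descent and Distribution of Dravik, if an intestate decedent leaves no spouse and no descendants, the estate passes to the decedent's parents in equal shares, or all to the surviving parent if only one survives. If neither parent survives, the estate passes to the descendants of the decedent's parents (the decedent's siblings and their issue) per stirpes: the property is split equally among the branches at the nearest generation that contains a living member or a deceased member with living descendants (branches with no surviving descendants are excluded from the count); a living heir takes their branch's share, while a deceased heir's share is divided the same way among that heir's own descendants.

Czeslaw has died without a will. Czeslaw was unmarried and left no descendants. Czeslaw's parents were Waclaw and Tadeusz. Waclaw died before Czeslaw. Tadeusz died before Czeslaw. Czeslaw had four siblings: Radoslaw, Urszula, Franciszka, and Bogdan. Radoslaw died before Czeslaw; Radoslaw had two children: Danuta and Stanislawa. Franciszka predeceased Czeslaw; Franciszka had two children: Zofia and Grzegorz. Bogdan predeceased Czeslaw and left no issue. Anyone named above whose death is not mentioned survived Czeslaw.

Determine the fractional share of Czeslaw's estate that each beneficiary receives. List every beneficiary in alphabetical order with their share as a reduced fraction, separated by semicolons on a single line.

Neither parent survives and there are no descendants, so the estate passes to Czeslaw's siblings and their issue per stirpes.
Bogdan left no surviving issue, so that branch lapses and is disregarded.
The estate is divided into 3 equal shares of 1/3 among Radoslaw, Urszula, Franciszka.
Radoslaw predeceased; the 1/3 allotted to Radoslaw's branch passes to Radoslaw's issue by representation.
The 1/3 is divided into 2 equal shares of 1/6 among Danuta, Stanislawa.
Danuta is living and takes 1/6.
Stanislawa is living and takes 1/6.
Urszula is living and takes 1/3.
Franciszka predeceased; the 1/3 allotted to Franciszka's branch passes to Franciszka's issue by representation.
The 1/3 is divided into 2 equal shares of 1/6 among Zofia, Grzegorz.
Zofia is living and takes 1/6.
Grzegorz is living and takes 1/6.

Danuta 1/6; Grzegorz 1/6; Stanislawa 1/6; Urszula 1/3; Zofia 1/6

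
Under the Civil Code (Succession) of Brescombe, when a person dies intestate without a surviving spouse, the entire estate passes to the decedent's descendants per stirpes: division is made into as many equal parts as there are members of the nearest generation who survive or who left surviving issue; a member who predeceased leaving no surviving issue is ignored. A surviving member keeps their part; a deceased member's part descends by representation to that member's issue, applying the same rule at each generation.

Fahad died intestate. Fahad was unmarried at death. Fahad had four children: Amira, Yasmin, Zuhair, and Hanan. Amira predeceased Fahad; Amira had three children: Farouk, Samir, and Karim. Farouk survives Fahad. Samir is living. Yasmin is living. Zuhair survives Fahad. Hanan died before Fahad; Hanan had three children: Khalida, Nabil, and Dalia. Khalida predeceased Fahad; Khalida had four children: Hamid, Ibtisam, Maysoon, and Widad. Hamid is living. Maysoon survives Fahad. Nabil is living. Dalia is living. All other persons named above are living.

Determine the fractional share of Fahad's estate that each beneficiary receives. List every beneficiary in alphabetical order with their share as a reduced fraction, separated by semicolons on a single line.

There is no surviving spouse, so the entire estate passes to Fahad's descendants per stirpes.
The estate is divided into 4 equal shares of 1/4 among Amira, Yasmin, Zuhair, Hanan.
Amira predeceased; the 1/4 allotted to Amira's branch passes to Amira's issue by representation.
The 1/4 is divided into 3 equal shares of 1/12 among Farouk, Samir, Karim.
Farouk is living and takes 1/12.
Samir is living and takes 1/12.
Karim is living and takes 1/12.
Yasmin is living and takes 1/4.
Zuhair is living and takes 1/4.
Hanan predeceased; the 1/4 allotted to Hanan's branch passes to Hanan's issue by representation.
The 1/4 is divided into 3 equal shares of 1/12 among Khalida, Nabil, Dalia.
Khalida predeceased; the 1/12 allotted to Khalida's branch passes to Khalida's issue by representation.
The 1/12 is divided into 4 equal shares of 1/48 among Hamid, Ibtisam, Maysoon, Widad.
Hamid is living and takes 1/48.
Ibtisam is living and takes 1/48.
Maysoon is living and takes 1/48.
Widad is living and takes 1/48.
Nabil is living and takes 1/12.
Dalia is living and takes 1/12.

Dalia 1/12; Farouk 1/12; Hamid 1/48; Ibtisam 1/48; Karim 1/12; Maysoon 1/48; Nabil 1/12; Samir 1/12; Widad 1/48; Yasmin 1/4; Zuhair 1/4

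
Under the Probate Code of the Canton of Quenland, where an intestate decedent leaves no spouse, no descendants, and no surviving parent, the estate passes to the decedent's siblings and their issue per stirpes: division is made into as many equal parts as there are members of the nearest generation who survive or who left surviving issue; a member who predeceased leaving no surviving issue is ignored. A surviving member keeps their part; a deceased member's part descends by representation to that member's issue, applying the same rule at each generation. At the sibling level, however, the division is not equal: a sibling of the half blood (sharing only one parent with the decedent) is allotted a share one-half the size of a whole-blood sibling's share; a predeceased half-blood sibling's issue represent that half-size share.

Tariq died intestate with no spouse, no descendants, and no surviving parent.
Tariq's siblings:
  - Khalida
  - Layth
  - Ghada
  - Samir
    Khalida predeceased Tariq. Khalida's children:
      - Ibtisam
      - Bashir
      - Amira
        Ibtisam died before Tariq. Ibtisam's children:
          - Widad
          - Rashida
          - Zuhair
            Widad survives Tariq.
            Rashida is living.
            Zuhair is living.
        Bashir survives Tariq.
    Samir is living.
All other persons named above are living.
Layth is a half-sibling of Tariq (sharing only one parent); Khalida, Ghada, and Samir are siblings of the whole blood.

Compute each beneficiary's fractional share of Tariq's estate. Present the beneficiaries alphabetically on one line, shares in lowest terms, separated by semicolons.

No spouse, descendants, or parent survives, so the estate passes to Tariq's siblings per stirpes.
Half-blood siblings count for one-half the weight of whole-blood siblings at the initial division.
Dividing 1 in proportion to weights (total weight 7/2): Khalida (weight 1) → 2/7; Layth (weight 1/2) → 1/7; Ghada (weight 1) → 2/7; Samir (weight 1) → 2/7.
Khalida predeceased; the 2/7 allotted to Khalida's branch passes to Khalida's issue by representation.
The 2/7 is divided into 3 equal shares of 2/21 among Ibtisam, Bashir, Amira.
Ibtisam predeceased; the 2/21 allotted to Ibtisam's branch passes to Ibtisam's issue by representation.
The 2/21 is divided into 3 equal shares of 2/63 among Widad, Rashida, Zuhair.
Widad is living and takes 2/63.
Rashida is living and takes 2/63.
Zuhair is living and takes 2/63.
Bashir is living and takes 2/21.
Amira is living and takes 2/21.
Layth is living and takes 1/7.
Ghada is living and takes 2/7.
Samir is living and takes 2/7.

Amira 2/21; Bashir 2/21; Ghada 2/7; Layth 1/7; Rashida 2/63; Samir 2/7; Widad 2/63; Zuhair 2/63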